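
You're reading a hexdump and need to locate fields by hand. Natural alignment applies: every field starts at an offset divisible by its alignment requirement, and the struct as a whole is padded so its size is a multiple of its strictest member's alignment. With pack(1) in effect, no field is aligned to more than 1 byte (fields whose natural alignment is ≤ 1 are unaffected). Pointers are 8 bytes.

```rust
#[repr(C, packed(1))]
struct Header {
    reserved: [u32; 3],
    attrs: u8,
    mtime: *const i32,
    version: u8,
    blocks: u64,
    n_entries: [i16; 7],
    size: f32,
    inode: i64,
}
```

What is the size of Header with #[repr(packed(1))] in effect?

0..12  reserved  (12B, 1-aligned)
12..13  attrs  (1B, 1-aligned)
13..21  mtime  (8B, 1-aligned)
21..22  version  (1B, 1-aligned)
22..30  blocks  (8B, 1-aligned)
30..44  n_entries  (14B, 1-aligned)
44..48  size  (4B, 1-aligned)
48..56  inode  (8B, 1-aligned)
sizeof = 56, alignof = 1

56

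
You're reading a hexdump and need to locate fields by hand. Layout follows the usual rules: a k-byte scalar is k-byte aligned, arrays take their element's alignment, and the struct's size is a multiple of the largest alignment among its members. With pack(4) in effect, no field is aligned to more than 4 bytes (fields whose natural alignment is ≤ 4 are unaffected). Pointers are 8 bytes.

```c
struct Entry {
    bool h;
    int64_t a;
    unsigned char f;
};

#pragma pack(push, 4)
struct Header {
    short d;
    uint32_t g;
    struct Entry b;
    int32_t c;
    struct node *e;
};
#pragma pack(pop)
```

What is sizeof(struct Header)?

44

Entry: 0..1  h  (1B, 1-aligned); 1..8  -- padding (7B); 8..16  a  (8B, 8-aligned); 16..17  f  (1B, 1-aligned); 17..24  -- tail padding (7B); sizeof = 24, alignof = 8
0..2  d  (2B, 2-aligned)
2..4  -- padding (2B)
4..8  g  (4B, 4-aligned)
8..32  b  (24B, 4-aligned)
32..36  c  (4B, 4-aligned)
36..44  e  (8B, 4-aligned)
sizeof = 44, alignof = 4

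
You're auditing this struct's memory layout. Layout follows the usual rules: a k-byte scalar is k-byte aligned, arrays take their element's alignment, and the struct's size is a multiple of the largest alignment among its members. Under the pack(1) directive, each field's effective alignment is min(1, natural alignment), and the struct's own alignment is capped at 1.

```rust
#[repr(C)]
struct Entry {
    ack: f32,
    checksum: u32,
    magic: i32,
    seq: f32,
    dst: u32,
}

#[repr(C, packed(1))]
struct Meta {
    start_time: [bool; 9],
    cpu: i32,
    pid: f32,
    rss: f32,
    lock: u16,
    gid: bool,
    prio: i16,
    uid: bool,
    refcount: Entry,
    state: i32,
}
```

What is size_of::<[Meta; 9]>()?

Entry: @0: ack [4B, align 4] → 4; @4: checksum [4B, align 4] → 8; @8: magic [4B, align 4] → 12; @12: seq [4B, align 4] → 16; @16: dst [4B, align 4] → 20; size 20, align 4
@0: start_time [9B, align 1] → 9
@9: cpu [4B, align 1] → 13
@13: pid [4B, align 1] → 17
@17: rss [4B, align 1] → 21
@21: lock [2B, align 1] → 23
@23: gid [1B, align 1] → 24
@24: prio [2B, align 1] → 26
@26: uid [1B, align 1] → 27
@27: refcount [20B, align 1] → 47
@47: state [4B, align 1] → 51
size 51, align 1
array of 9: 9 × 51 = 459

459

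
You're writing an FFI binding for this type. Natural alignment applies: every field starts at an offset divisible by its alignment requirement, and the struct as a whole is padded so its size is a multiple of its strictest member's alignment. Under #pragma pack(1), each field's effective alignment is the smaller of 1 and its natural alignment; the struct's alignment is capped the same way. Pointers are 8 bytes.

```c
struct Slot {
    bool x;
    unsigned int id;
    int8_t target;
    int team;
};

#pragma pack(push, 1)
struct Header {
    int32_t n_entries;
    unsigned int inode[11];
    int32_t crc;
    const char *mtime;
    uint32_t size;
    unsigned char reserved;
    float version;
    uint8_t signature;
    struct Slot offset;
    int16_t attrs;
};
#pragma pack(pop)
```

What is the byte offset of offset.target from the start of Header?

78

Slot: 0..1  x  (1B, 1-aligned); 1..4  -- padding (3B); 4..8  id  (4B, 4-aligned); 8..9  target  (1B, 1-aligned); 9..12  -- padding (3B); 12..16  team  (4B, 4-aligned); sizeof = 16, alignof = 4
0..4  n_entries  (4B, 1-aligned)
4..48  inode  (44B, 1-aligned)
48..52  crc  (4B, 1-aligned)
52..60  mtime  (8B, 1-aligned)
60..64  size  (4B, 1-aligned)
64..65  reserved  (1B, 1-aligned)
65..69  version  (4B, 1-aligned)
69..70  signature  (1B, 1-aligned)
70..86  offset  (16B, 1-aligned)
within Slot: target at 8
70 + 8 = 78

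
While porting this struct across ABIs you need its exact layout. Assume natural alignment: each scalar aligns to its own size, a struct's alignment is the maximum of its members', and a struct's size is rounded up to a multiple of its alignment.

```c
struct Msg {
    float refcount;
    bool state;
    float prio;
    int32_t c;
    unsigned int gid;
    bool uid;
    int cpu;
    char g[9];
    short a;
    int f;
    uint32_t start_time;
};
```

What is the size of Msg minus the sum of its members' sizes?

7

@0: refcount [4B, align 4] → 4
@4: state [1B, align 1] → 5
+3 pad (align 4)
@8: prio [4B, align 4] → 12
@12: c [4B, align 4] → 16
@16: gid [4B, align 4] → 20
@20: uid [1B, align 1] → 21
+3 pad (align 4)
@24: cpu [4B, align 4] → 28
@28: g [9B, align 1] → 37
+1 pad (align 2)
@38: a [2B, align 2] → 40
@40: f [4B, align 4] → 44
@44: start_time [4B, align 4] → 48
size 48, align 4
data bytes 41, size 48 → padding 7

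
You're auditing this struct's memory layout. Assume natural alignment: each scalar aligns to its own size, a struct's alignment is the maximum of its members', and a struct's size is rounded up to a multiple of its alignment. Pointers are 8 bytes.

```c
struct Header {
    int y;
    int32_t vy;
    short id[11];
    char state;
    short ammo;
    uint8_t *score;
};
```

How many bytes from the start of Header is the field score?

@0: y [4B, align 4] → 4
@4: vy [4B, align 4] → 8
@8: id [22B, align 2] → 30
@30: state [1B, align 1] → 31
+1 pad (align 2)
@32: ammo [2B, align 2] → 34
+6 pad (align 8)
@40: score [8B, align 8] → 48

40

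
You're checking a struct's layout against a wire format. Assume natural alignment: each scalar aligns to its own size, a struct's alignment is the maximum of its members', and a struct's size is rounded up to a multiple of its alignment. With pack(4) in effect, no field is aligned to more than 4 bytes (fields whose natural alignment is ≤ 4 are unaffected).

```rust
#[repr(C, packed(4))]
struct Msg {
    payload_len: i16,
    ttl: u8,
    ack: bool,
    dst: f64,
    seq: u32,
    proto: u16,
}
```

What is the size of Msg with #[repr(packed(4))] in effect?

@0: payload_len [2B, align 2] → 2
@2: ttl [1B, align 1] → 3
@3: ack [1B, align 1] → 4
@4: dst [8B, align 4] → 12
@12: seq [4B, align 4] → 16
@16: proto [2B, align 2] → 18
+2 tail pad (align 4)
size 20, align 4

20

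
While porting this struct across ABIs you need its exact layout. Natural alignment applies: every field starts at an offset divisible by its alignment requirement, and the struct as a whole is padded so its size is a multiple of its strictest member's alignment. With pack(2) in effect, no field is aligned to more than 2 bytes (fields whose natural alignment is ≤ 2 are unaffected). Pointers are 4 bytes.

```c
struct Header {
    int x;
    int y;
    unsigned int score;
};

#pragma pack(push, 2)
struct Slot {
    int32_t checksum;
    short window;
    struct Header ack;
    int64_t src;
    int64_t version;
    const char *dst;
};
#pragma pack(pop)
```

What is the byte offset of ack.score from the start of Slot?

14

Header: 0..4  x  (4B, 4-aligned); 4..8  y  (4B, 4-aligned); 8..12  score  (4B, 4-aligned); sizeof = 12, alignof = 4
0..4  checksum  (4B, 2-aligned)
4..6  window  (2B, 2-aligned)
6..18  ack  (12B, 2-aligned)
within Header: score at 8
6 + 8 = 14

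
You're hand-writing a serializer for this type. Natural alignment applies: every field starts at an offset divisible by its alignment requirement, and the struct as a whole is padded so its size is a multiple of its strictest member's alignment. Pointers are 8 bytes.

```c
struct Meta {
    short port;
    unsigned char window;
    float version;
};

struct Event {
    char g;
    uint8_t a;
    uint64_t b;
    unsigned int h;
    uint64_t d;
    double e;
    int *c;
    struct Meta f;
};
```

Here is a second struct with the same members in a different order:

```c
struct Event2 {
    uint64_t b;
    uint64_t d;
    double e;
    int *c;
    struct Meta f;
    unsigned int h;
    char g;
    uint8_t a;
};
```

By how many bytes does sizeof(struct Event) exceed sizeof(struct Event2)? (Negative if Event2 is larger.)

Meta: @0: port [2B, align 2] → 2; @2: window [1B, align 1] → 3; +1 pad (align 4); @4: version [4B, align 4] → 8; size 8, align 4
@0: g [1B, align 1] → 1
@1: a [1B, align 1] → 2
+6 pad (align 8)
@8: b [8B, align 8] → 16
@16: h [4B, align 4] → 20
+4 pad (align 8)
@24: d [8B, align 8] → 32
@32: e [8B, align 8] → 40
@40: c [8B, align 8] → 48
@48: f [8B, align 4] → 56
size 56, align 8
— Event2 —
@0: b [8B, align 8] → 8
@8: d [8B, align 8] → 16
@16: e [8B, align 8] → 24
@24: c [8B, align 8] → 32
@32: f [8B, align 4] → 40
@40: h [4B, align 4] → 44
@44: g [1B, align 1] → 45
@45: a [1B, align 1] → 46
+2 tail pad (align 8)
size 48, align 8
56 − 48 = 8

8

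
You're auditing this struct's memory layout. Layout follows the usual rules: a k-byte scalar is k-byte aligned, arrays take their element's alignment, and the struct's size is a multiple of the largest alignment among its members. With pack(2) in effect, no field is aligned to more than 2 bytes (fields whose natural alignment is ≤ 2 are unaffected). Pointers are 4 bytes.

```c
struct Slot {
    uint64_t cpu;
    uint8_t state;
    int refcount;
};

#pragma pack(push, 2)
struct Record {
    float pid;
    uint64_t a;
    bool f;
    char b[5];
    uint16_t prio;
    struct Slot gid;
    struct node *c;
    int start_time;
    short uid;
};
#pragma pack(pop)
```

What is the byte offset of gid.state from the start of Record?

28

Slot: cpu at 0 (size 8, align 8) → ends 8; state at 8 (size 1, align 1) → ends 9; pad 3 to align 4 for refcount; refcount at 12 (size 4, align 4) → ends 16; total 16 bytes, alignment 8
pid at 0 (size 4, align 2) → ends 4
a at 4 (size 8, align 2) → ends 12
f at 12 (size 1, align 1) → ends 13
b at 13 (size 5, align 1) → ends 18
prio at 18 (size 2, align 2) → ends 20
gid at 20 (size 16, align 2) → ends 36
within Slot: state at 8
20 + 8 = 28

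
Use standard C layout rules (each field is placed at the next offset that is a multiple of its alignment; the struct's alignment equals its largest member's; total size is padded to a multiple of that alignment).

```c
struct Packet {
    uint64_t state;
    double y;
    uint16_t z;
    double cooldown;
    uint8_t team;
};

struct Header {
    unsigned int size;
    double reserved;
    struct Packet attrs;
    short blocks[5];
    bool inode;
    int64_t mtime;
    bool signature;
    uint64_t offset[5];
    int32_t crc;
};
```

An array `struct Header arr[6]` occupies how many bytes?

816

Packet: state at 0 (size 8, align 8) → ends 8; y at 8 (size 8, align 8) → ends 16; z at 16 (size 2, align 2) → ends 18; pad 6 to align 8 for cooldown; cooldown at 24 (size 8, align 8) → ends 32; team at 32 (size 1, align 1) → ends 33; tail pad 7 to reach multiple of 8; total 40 bytes, alignment 8
size at 0 (size 4, align 4) → ends 4
pad 4 to align 8 for reserved
reserved at 8 (size 8, align 8) → ends 16
attrs at 16 (size 40, align 8) → ends 56
blocks at 56 (size 10, align 2) → ends 66
inode at 66 (size 1, align 1) → ends 67
pad 5 to align 8 for mtime
mtime at 72 (size 8, align 8) → ends 80
signature at 80 (size 1, align 1) → ends 81
pad 7 to align 8 for offset
offset at 88 (size 40, align 8) → ends 128
crc at 128 (size 4, align 4) → ends 132
tail pad 4 to reach multiple of 8
total 136 bytes, alignment 8
array of 6: 6 × 136 = 816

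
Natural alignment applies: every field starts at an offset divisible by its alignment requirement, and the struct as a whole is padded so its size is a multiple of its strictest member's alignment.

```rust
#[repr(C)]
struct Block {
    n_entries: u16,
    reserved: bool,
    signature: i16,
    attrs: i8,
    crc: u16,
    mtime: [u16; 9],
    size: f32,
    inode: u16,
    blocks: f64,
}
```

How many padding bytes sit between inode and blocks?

n_entries at 0 (size 2, align 2) → ends 2
reserved at 2 (size 1, align 1) → ends 3
pad 1 to align 2 for signature
signature at 4 (size 2, align 2) → ends 6
attrs at 6 (size 1, align 1) → ends 7
pad 1 to align 2 for crc
crc at 8 (size 2, align 2) → ends 10
mtime at 10 (size 18, align 2) → ends 28
size at 28 (size 4, align 4) → ends 32
inode at 32 (size 2, align 2) → ends 34
pad 6 to align 8 for blocks
blocks at 40 (size 8, align 8) → ends 48

6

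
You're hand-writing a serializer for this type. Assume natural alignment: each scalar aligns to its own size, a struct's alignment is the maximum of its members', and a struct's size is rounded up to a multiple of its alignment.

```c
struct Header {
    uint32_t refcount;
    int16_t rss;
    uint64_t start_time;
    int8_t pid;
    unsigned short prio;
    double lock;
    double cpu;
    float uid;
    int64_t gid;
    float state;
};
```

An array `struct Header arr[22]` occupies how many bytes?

refcount at 0 (size 4, align 4) → ends 4
rss at 4 (size 2, align 2) → ends 6
pad 2 to align 8 for start_time
start_time at 8 (size 8, align 8) → ends 16
pid at 16 (size 1, align 1) → ends 17
pad 1 to align 2 for prio
prio at 18 (size 2, align 2) → ends 20
pad 4 to align 8 for lock
lock at 24 (size 8, align 8) → ends 32
cpu at 32 (size 8, align 8) → ends 40
uid at 40 (size 4, align 4) → ends 44
pad 4 to align 8 for gid
gid at 48 (size 8, align 8) → ends 56
state at 56 (size 4, align 4) → ends 60
tail pad 4 to reach multiple of 8
total 64 bytes, alignment 8
array of 22: 22 × 64 = 1408

1408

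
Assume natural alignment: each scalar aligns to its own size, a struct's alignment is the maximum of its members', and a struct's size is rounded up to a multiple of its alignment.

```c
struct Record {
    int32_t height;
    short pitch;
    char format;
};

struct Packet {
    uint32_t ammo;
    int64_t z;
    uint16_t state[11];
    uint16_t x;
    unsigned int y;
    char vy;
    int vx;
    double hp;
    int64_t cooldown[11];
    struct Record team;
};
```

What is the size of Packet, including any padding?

Record: @0: height [4B, align 4] → 4; @4: pitch [2B, align 2] → 6; @6: format [1B, align 1] → 7; +1 tail pad (align 4); size 8, align 4
@0: ammo [4B, align 4] → 4
+4 pad (align 8)
@8: z [8B, align 8] → 16
@16: state [22B, align 2] → 38
@38: x [2B, align 2] → 40
@40: y [4B, align 4] → 44
@44: vy [1B, align 1] → 45
+3 pad (align 4)
@48: vx [4B, align 4] → 52
+4 pad (align 8)
@56: hp [8B, align 8] → 64
@64: cooldown [88B, align 8] → 152
@152: team [8B, align 4] → 160
size 160, align 8

160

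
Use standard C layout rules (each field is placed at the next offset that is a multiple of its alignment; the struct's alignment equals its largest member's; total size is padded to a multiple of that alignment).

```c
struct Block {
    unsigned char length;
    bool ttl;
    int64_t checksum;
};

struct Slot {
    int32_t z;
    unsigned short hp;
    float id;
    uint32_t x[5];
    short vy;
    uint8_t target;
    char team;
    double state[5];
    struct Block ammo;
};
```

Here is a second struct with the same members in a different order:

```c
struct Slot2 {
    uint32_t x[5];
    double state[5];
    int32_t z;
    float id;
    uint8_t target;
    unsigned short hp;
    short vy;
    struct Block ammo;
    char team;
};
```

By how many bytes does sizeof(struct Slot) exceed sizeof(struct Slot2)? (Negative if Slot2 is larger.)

Block: @0: length [1B, align 1] → 1; @1: ttl [1B, align 1] → 2; +6 pad (align 8); @8: checksum [8B, align 8] → 16; size 16, align 8
@0: z [4B, align 4] → 4
@4: hp [2B, align 2] → 6
+2 pad (align 4)
@8: id [4B, align 4] → 12
@12: x [20B, align 4] → 32
@32: vy [2B, align 2] → 34
@34: target [1B, align 1] → 35
@35: team [1B, align 1] → 36
+4 pad (align 8)
@40: state [40B, align 8] → 80
@80: ammo [16B, align 8] → 96
size 96, align 8
— Slot2 —
@0: x [20B, align 4] → 20
+4 pad (align 8)
@24: state [40B, align 8] → 64
@64: z [4B, align 4] → 68
@68: id [4B, align 4] → 72
@72: target [1B, align 1] → 73
+1 pad (align 2)
@74: hp [2B, align 2] → 76
@76: vy [2B, align 2] → 78
+2 pad (align 8)
@80: ammo [16B, align 8] → 96
@96: team [1B, align 1] → 97
+7 tail pad (align 8)
size 104, align 8
96 − 104 = -8

-8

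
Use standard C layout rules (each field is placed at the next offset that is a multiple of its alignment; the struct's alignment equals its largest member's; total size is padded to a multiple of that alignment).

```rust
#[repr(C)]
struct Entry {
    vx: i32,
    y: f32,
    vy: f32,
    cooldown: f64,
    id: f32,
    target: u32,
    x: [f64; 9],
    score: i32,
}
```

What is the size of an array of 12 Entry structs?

1344

0..4  vx  (4B, 4-aligned)
4..8  y  (4B, 4-aligned)
8..12  vy  (4B, 4-aligned)
12..16  -- padding (4B)
16..24  cooldown  (8B, 8-aligned)
24..28  id  (4B, 4-aligned)
28..32  target  (4B, 4-aligned)
32..104  x  (72B, 8-aligned)
104..108  score  (4B, 4-aligned)
108..112  -- tail padding (4B)
sizeof = 112, alignof = 8
array of 12: 12 × 112 = 1344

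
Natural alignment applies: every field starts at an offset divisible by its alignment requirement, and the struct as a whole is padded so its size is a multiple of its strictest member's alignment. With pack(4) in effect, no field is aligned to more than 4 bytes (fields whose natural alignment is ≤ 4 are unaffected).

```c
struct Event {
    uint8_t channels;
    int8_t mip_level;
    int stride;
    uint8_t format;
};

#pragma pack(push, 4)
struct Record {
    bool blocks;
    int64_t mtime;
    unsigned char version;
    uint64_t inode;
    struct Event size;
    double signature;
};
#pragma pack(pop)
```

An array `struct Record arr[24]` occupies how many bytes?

Event: @0: channels [1B, align 1] → 1; @1: mip_level [1B, align 1] → 2; +2 pad (align 4); @4: stride [4B, align 4] → 8; @8: format [1B, align 1] → 9; +3 tail pad (align 4); size 12, align 4
@0: blocks [1B, align 1] → 1
+3 pad (align 4)
@4: mtime [8B, align 4] → 12
@12: version [1B, align 1] → 13
+3 pad (align 4)
@16: inode [8B, align 4] → 24
@24: size [12B, align 4] → 36
@36: signature [8B, align 4] → 44
size 44, align 4
array of 24: 24 × 44 = 1056

1056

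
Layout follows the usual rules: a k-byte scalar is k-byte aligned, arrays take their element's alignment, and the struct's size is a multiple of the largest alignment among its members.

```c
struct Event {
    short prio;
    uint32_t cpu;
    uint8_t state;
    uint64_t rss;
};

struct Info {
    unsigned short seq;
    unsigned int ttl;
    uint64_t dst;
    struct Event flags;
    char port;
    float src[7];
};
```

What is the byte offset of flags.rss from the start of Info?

Event: @0: prio [2B, align 2] → 2; +2 pad (align 4); @4: cpu [4B, align 4] → 8; @8: state [1B, align 1] → 9; +7 pad (align 8); @16: rss [8B, align 8] → 24; size 24, align 8
@0: seq [2B, align 2] → 2
+2 pad (align 4)
@4: ttl [4B, align 4] → 8
@8: dst [8B, align 8] → 16
@16: flags [24B, align 8] → 40
within Event: rss at 16
16 + 16 = 32

32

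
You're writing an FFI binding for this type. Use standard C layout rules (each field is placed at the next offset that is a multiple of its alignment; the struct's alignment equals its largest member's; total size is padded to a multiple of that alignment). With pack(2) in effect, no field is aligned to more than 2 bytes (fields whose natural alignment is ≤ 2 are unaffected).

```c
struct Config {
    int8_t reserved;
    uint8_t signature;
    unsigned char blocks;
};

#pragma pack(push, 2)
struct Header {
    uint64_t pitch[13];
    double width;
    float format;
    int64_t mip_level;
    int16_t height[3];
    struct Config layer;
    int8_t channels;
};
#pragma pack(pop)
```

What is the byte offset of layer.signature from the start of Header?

131

Config: reserved at 0 (size 1, align 1) → ends 1; signature at 1 (size 1, align 1) → ends 2; blocks at 2 (size 1, align 1) → ends 3; total 3 bytes, alignment 1
pitch at 0 (size 104, align 2) → ends 104
width at 104 (size 8, align 2) → ends 112
format at 112 (size 4, align 2) → ends 116
mip_level at 116 (size 8, align 2) → ends 124
height at 124 (size 6, align 2) → ends 130
layer at 130 (size 3, align 1) → ends 133
within Config: signature at 1
130 + 1 = 131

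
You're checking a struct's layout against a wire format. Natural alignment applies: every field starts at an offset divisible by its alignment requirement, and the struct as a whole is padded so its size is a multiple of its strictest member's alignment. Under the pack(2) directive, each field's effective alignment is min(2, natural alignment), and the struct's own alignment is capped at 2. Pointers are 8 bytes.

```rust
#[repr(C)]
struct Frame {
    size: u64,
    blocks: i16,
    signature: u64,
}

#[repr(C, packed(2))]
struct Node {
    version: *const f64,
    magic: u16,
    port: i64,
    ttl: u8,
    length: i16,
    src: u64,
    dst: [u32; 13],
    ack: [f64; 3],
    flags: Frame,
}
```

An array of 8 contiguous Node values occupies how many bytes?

Frame: @0: size [8B, align 8] → 8; @8: blocks [2B, align 2] → 10; +6 pad (align 8); @16: signature [8B, align 8] → 24; size 24, align 8
@0: version [8B, align 2] → 8
@8: magic [2B, align 2] → 10
@10: port [8B, align 2] → 18
@18: ttl [1B, align 1] → 19
+1 pad (align 2)
@20: length [2B, align 2] → 22
@22: src [8B, align 2] → 30
@30: dst [52B, align 2] → 82
@82: ack [24B, align 2] → 106
@106: flags [24B, align 2] → 130
size 130, align 2
array of 8: 8 × 130 = 1040

1040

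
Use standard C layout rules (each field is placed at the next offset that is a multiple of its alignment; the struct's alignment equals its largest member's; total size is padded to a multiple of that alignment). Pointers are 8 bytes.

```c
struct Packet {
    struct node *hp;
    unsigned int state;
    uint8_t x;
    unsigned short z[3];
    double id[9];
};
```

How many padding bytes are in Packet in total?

5

@0: hp [8B, align 8] → 8
@8: state [4B, align 4] → 12
@12: x [1B, align 1] → 13
+1 pad (align 2)
@14: z [6B, align 2] → 20
+4 pad (align 8)
@24: id [72B, align 8] → 96
size 96, align 8
data bytes 91, size 96 → padding 5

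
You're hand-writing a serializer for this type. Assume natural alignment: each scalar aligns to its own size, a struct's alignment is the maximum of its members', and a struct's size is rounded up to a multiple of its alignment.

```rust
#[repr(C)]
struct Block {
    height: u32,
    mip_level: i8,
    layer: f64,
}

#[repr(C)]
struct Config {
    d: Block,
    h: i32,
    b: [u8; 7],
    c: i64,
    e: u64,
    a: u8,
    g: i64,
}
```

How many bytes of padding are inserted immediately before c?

5

Block: 0..4  height  (4B, 4-aligned); 4..5  mip_level  (1B, 1-aligned); 5..8  -- padding (3B); 8..16  layer  (8B, 8-aligned); sizeof = 16, alignof = 8
0..16  d  (16B, 8-aligned)
16..20  h  (4B, 4-aligned)
20..27  b  (7B, 1-aligned)
27..32  -- padding (5B)
32..40  c  (8B, 8-aligned)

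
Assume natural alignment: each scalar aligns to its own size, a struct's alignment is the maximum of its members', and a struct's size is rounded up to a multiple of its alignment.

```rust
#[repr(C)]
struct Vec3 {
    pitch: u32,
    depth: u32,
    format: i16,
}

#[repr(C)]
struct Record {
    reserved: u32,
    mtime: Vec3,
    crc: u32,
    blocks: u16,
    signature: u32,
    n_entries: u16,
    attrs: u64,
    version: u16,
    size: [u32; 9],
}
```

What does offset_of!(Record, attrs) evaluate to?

Vec3: pitch at 0 (size 4, align 4) → ends 4; depth at 4 (size 4, align 4) → ends 8; format at 8 (size 2, align 2) → ends 10; tail pad 2 to reach multiple of 4; total 12 bytes, alignment 4
reserved at 0 (size 4, align 4) → ends 4
mtime at 4 (size 12, align 4) → ends 16
crc at 16 (size 4, align 4) → ends 20
blocks at 20 (size 2, align 2) → ends 22
pad 2 to align 4 for signature
signature at 24 (size 4, align 4) → ends 28
n_entries at 28 (size 2, align 2) → ends 30
pad 2 to align 8 for attrs
attrs at 32 (size 8, align 8) → ends 40

32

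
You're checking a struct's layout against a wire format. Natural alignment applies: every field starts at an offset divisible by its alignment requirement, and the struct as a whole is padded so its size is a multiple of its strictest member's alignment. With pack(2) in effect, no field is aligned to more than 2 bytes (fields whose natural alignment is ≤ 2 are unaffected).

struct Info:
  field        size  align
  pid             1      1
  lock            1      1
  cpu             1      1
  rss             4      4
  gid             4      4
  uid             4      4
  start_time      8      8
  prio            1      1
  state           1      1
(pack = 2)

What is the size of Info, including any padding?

26

pid at 0 (size 1, align 1) → ends 1
lock at 1 (size 1, align 1) → ends 2
cpu at 2 (size 1, align 1) → ends 3
pad 1 to align 2 for rss
rss at 4 (size 4, align 2) → ends 8
gid at 8 (size 4, align 2) → ends 12
uid at 12 (size 4, align 2) → ends 16
start_time at 16 (size 8, align 2) → ends 24
prio at 24 (size 1, align 1) → ends 25
state at 25 (size 1, align 1) → ends 26
total 26 bytes, alignment 2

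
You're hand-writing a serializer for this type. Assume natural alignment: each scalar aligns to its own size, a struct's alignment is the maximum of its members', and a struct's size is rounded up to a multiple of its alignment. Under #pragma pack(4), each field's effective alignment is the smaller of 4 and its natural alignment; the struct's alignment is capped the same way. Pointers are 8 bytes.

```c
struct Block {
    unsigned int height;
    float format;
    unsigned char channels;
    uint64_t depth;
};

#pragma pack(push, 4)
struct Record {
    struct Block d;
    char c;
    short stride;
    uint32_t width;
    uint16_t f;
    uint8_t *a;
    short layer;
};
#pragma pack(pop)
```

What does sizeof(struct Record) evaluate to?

Block: 0..4  height  (4B, 4-aligned); 4..8  format  (4B, 4-aligned); 8..9  channels  (1B, 1-aligned); 9..16  -- padding (7B); 16..24  depth  (8B, 8-aligned); sizeof = 24, alignof = 8
0..24  d  (24B, 4-aligned)
24..25  c  (1B, 1-aligned)
25..26  -- padding (1B)
26..28  stride  (2B, 2-aligned)
28..32  width  (4B, 4-aligned)
32..34  f  (2B, 2-aligned)
34..36  -- padding (2B)
36..44  a  (8B, 4-aligned)
44..46  layer  (2B, 2-aligned)
46..48  -- tail padding (2B)
sizeof = 48, alignof = 4

48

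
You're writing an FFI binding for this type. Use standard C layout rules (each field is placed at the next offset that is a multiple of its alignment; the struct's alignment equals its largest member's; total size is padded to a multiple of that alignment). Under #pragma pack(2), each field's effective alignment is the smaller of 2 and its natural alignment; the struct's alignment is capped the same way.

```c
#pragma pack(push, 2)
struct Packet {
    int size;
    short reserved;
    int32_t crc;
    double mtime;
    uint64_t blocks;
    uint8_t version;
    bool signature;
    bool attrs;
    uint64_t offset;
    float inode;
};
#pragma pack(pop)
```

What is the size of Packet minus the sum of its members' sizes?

1

size at 0 (size 4, align 2) → ends 4
reserved at 4 (size 2, align 2) → ends 6
crc at 6 (size 4, align 2) → ends 10
mtime at 10 (size 8, align 2) → ends 18
blocks at 18 (size 8, align 2) → ends 26
version at 26 (size 1, align 1) → ends 27
signature at 27 (size 1, align 1) → ends 28
attrs at 28 (size 1, align 1) → ends 29
pad 1 to align 2 for offset
offset at 30 (size 8, align 2) → ends 38
inode at 38 (size 4, align 2) → ends 42
total 42 bytes, alignment 2
data bytes 41, size 42 → padding 1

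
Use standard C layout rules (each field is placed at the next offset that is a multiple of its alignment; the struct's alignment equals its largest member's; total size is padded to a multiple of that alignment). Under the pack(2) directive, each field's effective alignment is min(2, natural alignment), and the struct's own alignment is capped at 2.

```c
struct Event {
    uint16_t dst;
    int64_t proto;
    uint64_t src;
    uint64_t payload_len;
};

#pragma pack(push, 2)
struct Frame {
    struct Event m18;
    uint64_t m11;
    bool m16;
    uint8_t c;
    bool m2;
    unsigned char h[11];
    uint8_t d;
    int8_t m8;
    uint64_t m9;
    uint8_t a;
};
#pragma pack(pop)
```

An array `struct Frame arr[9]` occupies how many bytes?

Event: 0..2  dst  (2B, 2-aligned); 2..8  -- padding (6B); 8..16  proto  (8B, 8-aligned); 16..24  src  (8B, 8-aligned); 24..32  payload_len  (8B, 8-aligned); sizeof = 32, alignof = 8
0..32  m18  (32B, 2-aligned)
32..40  m11  (8B, 2-aligned)
40..41  m16  (1B, 1-aligned)
41..42  c  (1B, 1-aligned)
42..43  m2  (1B, 1-aligned)
43..54  h  (11B, 1-aligned)
54..55  d  (1B, 1-aligned)
55..56  m8  (1B, 1-aligned)
56..64  m9  (8B, 2-aligned)
64..65  a  (1B, 1-aligned)
65..66  -- tail padding (1B)
sizeof = 66, alignof = 2
array of 9: 9 × 66 = 594

594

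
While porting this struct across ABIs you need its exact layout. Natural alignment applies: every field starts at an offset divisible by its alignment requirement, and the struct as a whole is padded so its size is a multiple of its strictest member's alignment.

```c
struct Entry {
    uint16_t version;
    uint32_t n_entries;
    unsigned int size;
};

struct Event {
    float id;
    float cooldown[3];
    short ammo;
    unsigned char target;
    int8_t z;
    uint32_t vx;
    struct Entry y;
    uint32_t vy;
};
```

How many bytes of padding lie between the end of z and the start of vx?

Entry: version at 0 (size 2, align 2) → ends 2; pad 2 to align 4 for n_entries; n_entries at 4 (size 4, align 4) → ends 8; size at 8 (size 4, align 4) → ends 12; total 12 bytes, alignment 4
id at 0 (size 4, align 4) → ends 4
cooldown at 4 (size 12, align 4) → ends 16
ammo at 16 (size 2, align 2) → ends 18
target at 18 (size 1, align 1) → ends 19
z at 19 (size 1, align 1) → ends 20
vx at 20 (size 4, align 4) → ends 24

0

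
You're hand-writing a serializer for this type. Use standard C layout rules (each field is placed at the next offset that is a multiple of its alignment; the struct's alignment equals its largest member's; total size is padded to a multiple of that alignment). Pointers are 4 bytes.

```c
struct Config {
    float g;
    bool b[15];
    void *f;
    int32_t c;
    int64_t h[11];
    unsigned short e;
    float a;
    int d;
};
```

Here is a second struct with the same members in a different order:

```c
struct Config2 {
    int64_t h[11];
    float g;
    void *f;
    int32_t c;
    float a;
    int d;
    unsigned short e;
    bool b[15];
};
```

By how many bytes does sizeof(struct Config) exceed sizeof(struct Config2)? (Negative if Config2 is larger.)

8

@0: g [4B, align 4] → 4
@4: b [15B, align 1] → 19
+1 pad (align 4)
@20: f [4B, align 4] → 24
@24: c [4B, align 4] → 28
+4 pad (align 8)
@32: h [88B, align 8] → 120
@120: e [2B, align 2] → 122
+2 pad (align 4)
@124: a [4B, align 4] → 128
@128: d [4B, align 4] → 132
+4 tail pad (align 8)
size 136, align 8
— Config2 —
@0: h [88B, align 8] → 88
@88: g [4B, align 4] → 92
@92: f [4B, align 4] → 96
@96: c [4B, align 4] → 100
@100: a [4B, align 4] → 104
@104: d [4B, align 4] → 108
@108: e [2B, align 2] → 110
@110: b [15B, align 1] → 125
+3 tail pad (align 8)
size 128, align 8
136 − 128 = 8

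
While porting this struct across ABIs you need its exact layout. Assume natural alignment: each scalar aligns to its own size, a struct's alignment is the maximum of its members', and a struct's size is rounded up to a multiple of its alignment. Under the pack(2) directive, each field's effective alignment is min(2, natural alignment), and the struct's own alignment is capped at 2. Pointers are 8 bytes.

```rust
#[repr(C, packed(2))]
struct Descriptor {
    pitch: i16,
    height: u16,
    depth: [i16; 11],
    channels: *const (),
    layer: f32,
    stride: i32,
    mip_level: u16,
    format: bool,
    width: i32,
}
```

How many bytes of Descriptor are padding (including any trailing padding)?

1

@0: pitch [2B, align 2] → 2
@2: height [2B, align 2] → 4
@4: depth [22B, align 2] → 26
@26: channels [8B, align 2] → 34
@34: layer [4B, align 2] → 38
@38: stride [4B, align 2] → 42
@42: mip_level [2B, align 2] → 44
@44: format [1B, align 1] → 45
+1 pad (align 2)
@46: width [4B, align 2] → 50
size 50, align 2
data bytes 49, size 50 → padding 1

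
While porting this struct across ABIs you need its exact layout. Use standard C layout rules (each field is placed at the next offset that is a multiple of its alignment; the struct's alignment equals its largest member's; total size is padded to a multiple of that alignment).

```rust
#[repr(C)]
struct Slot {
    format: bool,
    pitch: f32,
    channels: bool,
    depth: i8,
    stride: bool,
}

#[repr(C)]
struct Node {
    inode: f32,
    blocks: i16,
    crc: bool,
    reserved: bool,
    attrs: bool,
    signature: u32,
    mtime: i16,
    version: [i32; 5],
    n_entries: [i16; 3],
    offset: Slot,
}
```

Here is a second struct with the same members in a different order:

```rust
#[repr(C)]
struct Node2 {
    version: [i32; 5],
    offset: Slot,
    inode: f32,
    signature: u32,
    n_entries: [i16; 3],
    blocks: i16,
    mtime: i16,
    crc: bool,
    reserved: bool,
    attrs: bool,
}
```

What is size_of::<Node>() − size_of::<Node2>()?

Slot: @0: format [1B, align 1] → 1; +3 pad (align 4); @4: pitch [4B, align 4] → 8; @8: channels [1B, align 1] → 9; @9: depth [1B, align 1] → 10; @10: stride [1B, align 1] → 11; +1 tail pad (align 4); size 12, align 4
@0: inode [4B, align 4] → 4
@4: blocks [2B, align 2] → 6
@6: crc [1B, align 1] → 7
@7: reserved [1B, align 1] → 8
@8: attrs [1B, align 1] → 9
+3 pad (align 4)
@12: signature [4B, align 4] → 16
@16: mtime [2B, align 2] → 18
+2 pad (align 4)
@20: version [20B, align 4] → 40
@40: n_entries [6B, align 2] → 46
+2 pad (align 4)
@48: offset [12B, align 4] → 60
size 60, align 4
— Node2 —
@0: version [20B, align 4] → 20
@20: offset [12B, align 4] → 32
@32: inode [4B, align 4] → 36
@36: signature [4B, align 4] → 40
@40: n_entries [6B, align 2] → 46
@46: blocks [2B, align 2] → 48
@48: mtime [2B, align 2] → 50
@50: crc [1B, align 1] → 51
@51: reserved [1B, align 1] → 52
@52: attrs [1B, align 1] → 53
+3 tail pad (align 4)
size 56, align 4
60 − 56 = 4

4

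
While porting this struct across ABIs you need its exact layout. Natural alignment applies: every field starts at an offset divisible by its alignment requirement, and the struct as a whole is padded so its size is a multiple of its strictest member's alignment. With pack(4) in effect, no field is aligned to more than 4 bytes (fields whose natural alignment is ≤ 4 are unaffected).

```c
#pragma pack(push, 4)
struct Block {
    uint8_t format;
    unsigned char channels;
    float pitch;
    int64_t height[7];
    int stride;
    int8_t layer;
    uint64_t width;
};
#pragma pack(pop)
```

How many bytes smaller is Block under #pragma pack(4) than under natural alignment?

0

natural layout:
  @0: format [1B, align 1] → 1
  @1: channels [1B, align 1] → 2
  +2 pad (align 4)
  @4: pitch [4B, align 4] → 8
  @8: height [56B, align 8] → 64
  @64: stride [4B, align 4] → 68
  @68: layer [1B, align 1] → 69
  +3 pad (align 8)
  @72: width [8B, align 8] → 80
  size 80, align 8
packed(4) layout:
  @0: format [1B, align 1] → 1
  @1: channels [1B, align 1] → 2
  +2 pad (align 4)
  @4: pitch [4B, align 4] → 8
  @8: height [56B, align 4] → 64
  @64: stride [4B, align 4] → 68
  @68: layer [1B, align 1] → 69
  +3 pad (align 4)
  @72: width [8B, align 4] → 80
  size 80, align 4
80 − 80 = 0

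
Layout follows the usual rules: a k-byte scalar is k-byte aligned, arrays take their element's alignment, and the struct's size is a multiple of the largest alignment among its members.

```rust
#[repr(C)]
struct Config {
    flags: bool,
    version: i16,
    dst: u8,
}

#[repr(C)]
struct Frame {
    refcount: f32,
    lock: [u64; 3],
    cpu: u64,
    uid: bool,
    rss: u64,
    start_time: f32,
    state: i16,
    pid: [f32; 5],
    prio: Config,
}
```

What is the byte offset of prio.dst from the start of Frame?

88

Config: @0: flags [1B, align 1] → 1; +1 pad (align 2); @2: version [2B, align 2] → 4; @4: dst [1B, align 1] → 5; +1 tail pad (align 2); size 6, align 2
@0: refcount [4B, align 4] → 4
+4 pad (align 8)
@8: lock [24B, align 8] → 32
@32: cpu [8B, align 8] → 40
@40: uid [1B, align 1] → 41
+7 pad (align 8)
@48: rss [8B, align 8] → 56
@56: start_time [4B, align 4] → 60
@60: state [2B, align 2] → 62
+2 pad (align 4)
@64: pid [20B, align 4] → 84
@84: prio [6B, align 2] → 90
within Config: dst at 4
84 + 4 = 88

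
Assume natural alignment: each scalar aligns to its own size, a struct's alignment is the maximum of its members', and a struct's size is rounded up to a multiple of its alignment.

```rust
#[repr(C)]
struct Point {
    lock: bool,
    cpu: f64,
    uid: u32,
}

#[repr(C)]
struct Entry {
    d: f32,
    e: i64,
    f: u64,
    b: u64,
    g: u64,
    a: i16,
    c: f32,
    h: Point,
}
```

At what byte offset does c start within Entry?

Point: lock at 0 (size 1, align 1) → ends 1; pad 7 to align 8 for cpu; cpu at 8 (size 8, align 8) → ends 16; uid at 16 (size 4, align 4) → ends 20; tail pad 4 to reach multiple of 8; total 24 bytes, alignment 8
d at 0 (size 4, align 4) → ends 4
pad 4 to align 8 for e
e at 8 (size 8, align 8) → ends 16
f at 16 (size 8, align 8) → ends 24
b at 24 (size 8, align 8) → ends 32
g at 32 (size 8, align 8) → ends 40
a at 40 (size 2, align 2) → ends 42
pad 2 to align 4 for c
c at 44 (size 4, align 4) → ends 48

44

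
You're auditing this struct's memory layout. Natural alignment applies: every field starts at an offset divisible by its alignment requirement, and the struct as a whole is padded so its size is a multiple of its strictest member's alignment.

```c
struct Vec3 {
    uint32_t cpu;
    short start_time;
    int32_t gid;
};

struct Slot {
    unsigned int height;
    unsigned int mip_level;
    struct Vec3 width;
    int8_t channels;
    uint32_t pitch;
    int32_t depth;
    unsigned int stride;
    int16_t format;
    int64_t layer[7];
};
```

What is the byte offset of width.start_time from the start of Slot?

12

Vec3: cpu at 0 (size 4, align 4) → ends 4; start_time at 4 (size 2, align 2) → ends 6; pad 2 to align 4 for gid; gid at 8 (size 4, align 4) → ends 12; total 12 bytes, alignment 4
height at 0 (size 4, align 4) → ends 4
mip_level at 4 (size 4, align 4) → ends 8
width at 8 (size 12, align 4) → ends 20
within Vec3: start_time at 4
8 + 4 = 12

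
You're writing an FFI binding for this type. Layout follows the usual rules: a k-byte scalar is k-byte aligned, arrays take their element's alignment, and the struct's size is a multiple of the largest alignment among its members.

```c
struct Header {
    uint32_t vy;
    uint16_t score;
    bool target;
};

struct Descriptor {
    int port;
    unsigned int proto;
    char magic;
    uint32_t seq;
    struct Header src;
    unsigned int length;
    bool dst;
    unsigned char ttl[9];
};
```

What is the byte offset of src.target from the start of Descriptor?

22

Header: @0: vy [4B, align 4] → 4; @4: score [2B, align 2] → 6; @6: target [1B, align 1] → 7; +1 tail pad (align 4); size 8, align 4
@0: port [4B, align 4] → 4
@4: proto [4B, align 4] → 8
@8: magic [1B, align 1] → 9
+3 pad (align 4)
@12: seq [4B, align 4] → 16
@16: src [8B, align 4] → 24
within Header: target at 6
16 + 6 = 22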